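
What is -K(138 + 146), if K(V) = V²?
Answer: -80656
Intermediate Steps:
-K(138 + 146) = -(138 + 146)² = -1*284² = -1*80656 = -80656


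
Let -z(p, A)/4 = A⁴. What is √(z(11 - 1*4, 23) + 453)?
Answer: I*√1118911 ≈ 1057.8*I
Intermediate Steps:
z(p, A) = -4*A⁴
√(z(11 - 1*4, 23) + 453) = √(-4*23⁴ + 453) = √(-4*279841 + 453) = √(-1119364 + 453) = √(-1118911) = I*√1118911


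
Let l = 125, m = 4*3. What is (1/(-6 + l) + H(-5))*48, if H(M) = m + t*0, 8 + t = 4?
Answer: 68592/119 ≈ 576.40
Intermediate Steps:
t = -4 (t = -8 + 4 = -4)
m = 12
H(M) = 12 (H(M) = 12 - 4*0 = 12 + 0 = 12)
(1/(-6 + l) + H(-5))*48 = (1/(-6 + 125) + 12)*48 = (1/119 + 12)*48 = (1429/119)*48 = 68592/119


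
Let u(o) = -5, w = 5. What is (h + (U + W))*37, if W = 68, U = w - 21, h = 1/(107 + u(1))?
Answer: 196285/102 ≈ 1924.4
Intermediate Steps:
h = 1/102 (h = 1/(107 - 5) = 1/102 ≈ 0.0098039)
U = -16 (U = 5 - 21 = -16)
(h + (U + W))*37 = (1/102 + (-16 + 68))*37 = (1/102 + 52)*37 = (5305/102)*37 = 196285/102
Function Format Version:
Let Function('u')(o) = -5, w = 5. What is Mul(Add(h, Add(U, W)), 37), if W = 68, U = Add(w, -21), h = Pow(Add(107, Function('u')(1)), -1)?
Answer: Rational(196285, 102) ≈ 1924.4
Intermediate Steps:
h = Rational(1, 102) (h = Pow(Add(107, -5), -1) = Pow(102, -1) = Rational(1, 102) ≈ 0.0098039)
U = -16 (U = Add(5, -21) = -16)
Mul(Add(h, Add(U, W)), 37) = Mul(Add(Rational(1, 102), Add(-16, 68)), 37) = Mul(Add(Rational(1, 102), 52), 37) = Mul(Rational(5305, 102), 37) = Rational(196285, 102)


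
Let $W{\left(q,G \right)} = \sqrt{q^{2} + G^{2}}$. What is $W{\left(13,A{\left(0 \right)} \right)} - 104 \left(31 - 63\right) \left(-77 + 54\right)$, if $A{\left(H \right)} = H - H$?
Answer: $-76531$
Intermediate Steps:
$A{\left(H \right)} = 0$
$W{\left(q,G \right)} = \sqrt{G^{2} + q^{2}}$
$W{\left(13,A{\left(0 \right)} \right)} - 104 \left(31 - 63\right) \left(-77 + 54\right) = \sqrt{0^{2} + 13^{2}} - 104 \left(31 - 63\right) \left(-77 + 54\right) = \sqrt{0 + 169} - 104 \left(\left(-32\right) \left(-23\right)\right) = \sqrt{169} - 76544 = 13 - 76544 = -76531$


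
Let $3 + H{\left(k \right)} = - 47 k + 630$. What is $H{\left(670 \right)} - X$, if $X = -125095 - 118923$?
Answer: $213155$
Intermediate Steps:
$H{\left(k \right)} = 627 - 47 k$ ($H{\left(k \right)} = -3 - \left(-630 + 47 k\right) = 627 - 47 k$)
$X = -244018$ ($X = -125095 - 118923 = -244018$)
$H{\left(670 \right)} - X = \left(627 - 31490\right) - -244018 = \left(627 - 31490\right) + 244018 = -30863 + 244018 = 213155$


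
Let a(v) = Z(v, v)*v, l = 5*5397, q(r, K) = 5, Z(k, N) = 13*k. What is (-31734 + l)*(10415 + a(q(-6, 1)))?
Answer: -51004260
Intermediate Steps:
l = 26985
a(v) = 13*v**2 (a(v) = (13*v)*v = 13*v**2)
(-31734 + l)*(10415 + a(q(-6, 1))) = (-31734 + 26985)*(10415 + 13*5**2) = -4749*(10415 + 13*25) = -4749*(10415 + 325) = -4749*10740 = -51004260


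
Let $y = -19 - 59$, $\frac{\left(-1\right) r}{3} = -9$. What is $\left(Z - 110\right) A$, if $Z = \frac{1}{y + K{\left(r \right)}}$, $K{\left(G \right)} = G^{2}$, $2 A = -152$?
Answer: $\frac{5442284}{651} \approx 8359.9$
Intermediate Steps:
$A = -76$ ($A = \frac{1}{2} \left(-152\right) = -76$)
$r = 27$ ($r = \left(-3\right) \left(-9\right) = 27$)
$y = -78$
$Z = \frac{1}{651}$ ($Z = \frac{1}{-78 + 27^{2}} = \frac{1}{-78 + 729} = \frac{1}{651} \approx 0.0015361$)
$\left(Z - 110\right) A = \left(\frac{1}{651} - 110\right) \left(-76\right) = \left(- \frac{71609}{651}\right) \left(-76\right) = \frac{5442284}{651}$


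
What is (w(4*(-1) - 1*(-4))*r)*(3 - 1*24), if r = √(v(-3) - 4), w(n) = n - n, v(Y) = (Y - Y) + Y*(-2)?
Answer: 0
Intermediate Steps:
v(Y) = -2*Y (v(Y) = 0 - 2*Y = -2*Y)
w(n) = 0
r = √2 (r = √(-2*(-3) - 4) = √(6 - 4) = √2 ≈ 1.4142)
(w(4*(-1) - 1*(-4))*r)*(3 - 1*24) = (0*√2)*(3 - 1*24) = 0*(3 - 24) = 0*(-21) = 0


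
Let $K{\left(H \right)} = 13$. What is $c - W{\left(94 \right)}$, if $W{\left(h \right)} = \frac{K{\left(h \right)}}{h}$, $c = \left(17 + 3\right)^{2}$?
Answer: $\frac{37587}{94} \approx 399.86$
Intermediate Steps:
$c = 400$ ($c = 20^{2} = 400$)
$W{\left(h \right)} = \frac{13}{h}$
$c - W{\left(94 \right)} = 400 - \frac{13}{94} = \frac{37587}{94}$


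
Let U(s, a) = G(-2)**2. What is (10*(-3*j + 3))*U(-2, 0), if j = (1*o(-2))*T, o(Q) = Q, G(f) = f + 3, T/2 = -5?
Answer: -570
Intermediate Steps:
T = -10 (T = 2*(-5) = -10)
G(f) = 3 + f
j = 20 (j = (1*(-2))*(-10) = -2*(-10) = 20)
U(s, a) = 1 (U(s, a) = (3 - 2)**2 = 1**2 = 1)
(10*(-3*j + 3))*U(-2, 0) = (10*(-3*20 + 3))*1 = (10*(-60 + 3))*1 = (10*(-57))*1 = -570*1 = -570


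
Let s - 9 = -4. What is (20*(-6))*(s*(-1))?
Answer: 600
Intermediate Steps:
s = 5 (s = 9 - 4 = 5)
(20*(-6))*(s*(-1)) = (20*(-6))*(5*(-1)) = -120*(-5) = 600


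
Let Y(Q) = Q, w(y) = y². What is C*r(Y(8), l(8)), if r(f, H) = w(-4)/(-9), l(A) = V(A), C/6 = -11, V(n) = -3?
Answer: 352/3 ≈ 117.33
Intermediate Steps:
C = -66 (C = 6*(-11) = -66)
l(A) = -3
r(f, H) = -16/9 (r(f, H) = (-4)²/(-9) = 16*(-⅑) = -16/9)
C*r(Y(8), l(8)) = -66*(-16/9) = 352/3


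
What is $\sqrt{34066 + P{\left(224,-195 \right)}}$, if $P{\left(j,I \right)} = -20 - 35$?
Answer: $3 \sqrt{3779} \approx 184.42$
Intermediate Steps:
$P{\left(j,I \right)} = -55$
$\sqrt{34066 + P{\left(224,-195 \right)}} = \sqrt{34066 - 55} = \sqrt{34011} = 3 \sqrt{3779}$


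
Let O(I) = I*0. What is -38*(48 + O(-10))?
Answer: -1824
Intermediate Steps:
O(I) = 0
-38*(48 + O(-10)) = -38*(48 + 0) = -38*48 = -1824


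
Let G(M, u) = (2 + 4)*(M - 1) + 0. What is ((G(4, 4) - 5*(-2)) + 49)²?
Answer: 5929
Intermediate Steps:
G(M, u) = -6 + 6*M (G(M, u) = 6*(-1 + M) + 0 = (-6 + 6*M) + 0 = -6 + 6*M)
((G(4, 4) - 5*(-2)) + 49)² = (((-6 + 6*4) - 5*(-2)) + 49)² = (((-6 + 24) - 1*(-10)) + 49)² = ((18 + 10) + 49)² = (28 + 49)² = 77² = 5929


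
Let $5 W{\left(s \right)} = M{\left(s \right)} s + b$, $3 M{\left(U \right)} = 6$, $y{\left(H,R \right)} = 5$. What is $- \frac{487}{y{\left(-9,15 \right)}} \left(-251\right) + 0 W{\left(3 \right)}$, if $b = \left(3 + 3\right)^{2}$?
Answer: $\frac{122237}{5} \approx 24447.0$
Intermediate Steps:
$M{\left(U \right)} = 2$ ($M{\left(U \right)} = \frac{1}{3} \cdot 6 = 2$)
$b = 36$ ($b = 6^{2} = 36$)
$W{\left(s \right)} = \frac{36}{5} + \frac{2 s}{5}$ ($W{\left(s \right)} = \frac{2 s + 36}{5} = \frac{36 + 2 s}{5} = \frac{36}{5} + \frac{2 s}{5}$)
$- \frac{487}{y{\left(-9,15 \right)}} \left(-251\right) + 0 W{\left(3 \right)} = - \frac{487}{5} \left(-251\right) + 0 \left(\frac{36}{5} + \frac{2}{5} \cdot 3\right) = \left(-487\right) \frac{1}{5} \left(-251\right) + 0 \left(\frac{36}{5} + \frac{6}{5}\right) = \left(- \frac{487}{5}\right) \left(-251\right) + 0 \cdot \frac{42}{5} = \frac{122237}{5} + 0 = \frac{122237}{5}$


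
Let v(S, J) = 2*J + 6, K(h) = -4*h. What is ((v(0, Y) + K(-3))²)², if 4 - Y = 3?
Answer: 160000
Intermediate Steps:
Y = 1 (Y = 4 - 1*3 = 4 - 3 = 1)
v(S, J) = 6 + 2*J
((v(0, Y) + K(-3))²)² = (((6 + 2*1) - 4*(-3))²)² = (((6 + 2) + 12)²)² = ((8 + 12)²)² = (20²)² = 400² = 160000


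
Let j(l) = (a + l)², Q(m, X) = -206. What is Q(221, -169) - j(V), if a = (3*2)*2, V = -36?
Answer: -782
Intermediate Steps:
a = 12 (a = 6*2 = 12)
j(l) = (12 + l)²
Q(221, -169) - j(V) = -206 - (12 - 36)² = -206 - 1*(-24)² = -206 - 1*576 = -206 - 576 = -782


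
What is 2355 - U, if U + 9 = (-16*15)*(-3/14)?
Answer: 16188/7 ≈ 2312.6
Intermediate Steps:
U = 297/7 (U = -9 + (-16*15)*(-3/14) = -9 - (-720)/14 = -9 - 240*(-3/14) = -9 + 360/7 = 297/7 ≈ 42.429)
2355 - U = 2355 - 1*297/7 = 2355 - 297/7 = 16188/7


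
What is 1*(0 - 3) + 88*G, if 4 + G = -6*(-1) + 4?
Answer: 525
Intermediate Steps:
G = 6 (G = -4 + (-6*(-1) + 4) = -4 + (6 + 4) = -4 + 10 = 6)
1*(0 - 3) + 88*G = 1*(0 - 3) + 88*6 = 1*(-3) + 528 = -3 + 528 = 525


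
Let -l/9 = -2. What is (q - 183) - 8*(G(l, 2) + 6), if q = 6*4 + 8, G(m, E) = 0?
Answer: -199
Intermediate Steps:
l = 18 (l = -9*(-2) = 18)
q = 32 (q = 24 + 8 = 32)
(q - 183) - 8*(G(l, 2) + 6) = (32 - 183) - 8*(0 + 6) = -151 - 8*6 = -151 - 48 = -199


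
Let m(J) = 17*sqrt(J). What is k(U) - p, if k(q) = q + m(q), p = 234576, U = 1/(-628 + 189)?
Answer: -102978865/439 + 17*I*sqrt(439)/439 ≈ -2.3458e+5 + 0.81137*I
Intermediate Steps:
U = -1/439 (U = 1/(-439) = -1/439 ≈ -0.0022779)
k(q) = q + 17*sqrt(q)
k(U) - p = (-1/439 + 17*sqrt(-1/439)) - 1*234576 = (-1/439 + 17*(I*sqrt(439)/439)) - 234576 = (-1/439 + 17*I*sqrt(439)/439) - 234576 = -102978865/439 + 17*I*sqrt(439)/439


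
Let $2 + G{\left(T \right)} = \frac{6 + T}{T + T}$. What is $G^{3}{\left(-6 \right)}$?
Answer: $-8$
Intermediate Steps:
$G{\left(T \right)} = -2 + \frac{6 + T}{2 T}$ ($G{\left(T \right)} = -2 + \frac{6 + T}{T + T} = -2 + \frac{6 + T}{2 T}$)
$G^{3}{\left(-6 \right)} = \left(- \frac{3}{2} + \frac{3}{-6}\right)^{3} = \left(- \frac{3}{2} + 3 \left(- \frac{1}{6}\right)\right)^{3} = \left(- \frac{3}{2} - \frac{1}{2}\right)^{3} = \left(-2\right)^{3} = -8$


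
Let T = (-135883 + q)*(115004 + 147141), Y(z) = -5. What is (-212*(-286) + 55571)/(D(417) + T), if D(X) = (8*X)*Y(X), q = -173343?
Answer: -116203/81062066450 ≈ -1.4335e-6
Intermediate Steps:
D(X) = -40*X (D(X) = (8*X)*(-5) = -40*X)
T = -81062049770 (T = (-135883 - 173343)*(115004 + 147141) = -309226*262145 = -81062049770)
(-212*(-286) + 55571)/(D(417) + T) = (-212*(-286) + 55571)/(-40*417 - 81062049770) = (60632 + 55571)/(-16680 - 81062049770) = 116203/(-81062066450) = 116203*(-1/81062066450) = -116203/81062066450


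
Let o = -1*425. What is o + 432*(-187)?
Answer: -81209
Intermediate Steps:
o = -425
o + 432*(-187) = -425 + 432*(-187) = -425 - 80784 = -81209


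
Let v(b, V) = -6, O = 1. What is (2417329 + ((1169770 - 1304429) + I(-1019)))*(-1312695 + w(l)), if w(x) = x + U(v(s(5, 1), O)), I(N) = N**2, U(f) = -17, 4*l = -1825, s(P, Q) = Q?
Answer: -17444289865863/4 ≈ -4.3611e+12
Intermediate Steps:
l = -1825/4 (l = (1/4)*(-1825) = -1825/4 ≈ -456.25)
w(x) = -17 + x (w(x) = x - 17 = -17 + x)
(2417329 + ((1169770 - 1304429) + I(-1019)))*(-1312695 + w(l)) = (2417329 + ((1169770 - 1304429) + (-1019)**2))*(-1312695 + (-17 - 1825/4)) = (2417329 + (-134659 + 1038361))*(-1312695 - 1893/4) = (2417329 + 903702)*(-5252673/4) = 3321031*(-5252673/4) = -17444289865863/4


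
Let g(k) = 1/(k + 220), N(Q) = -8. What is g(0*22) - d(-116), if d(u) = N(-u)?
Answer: 1761/220 ≈ 8.0045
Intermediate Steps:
d(u) = -8
g(k) = 1/(220 + k)
g(0*22) - d(-116) = 1/(220 + 0*22) - 1*(-8) = 1/(220 + 0) + 8 = 1/220 + 8 = 1761/220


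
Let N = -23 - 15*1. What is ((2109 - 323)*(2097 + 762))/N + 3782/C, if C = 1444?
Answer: -97015415/722 ≈ -1.3437e+5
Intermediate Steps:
N = -38 (N = -23 - 15 = -38)
((2109 - 323)*(2097 + 762))/N + 3782/C = ((2109 - 323)*(2097 + 762))/(-38) + 3782/1444 = (1786*2859)*(-1/38) + 3782*(1/1444) = 5106174*(-1/38) + 1891/722 = -134373 + 1891/722 = -97015415/722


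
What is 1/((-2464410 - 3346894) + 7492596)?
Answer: 1/1681292 ≈ 5.9478e-7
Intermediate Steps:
1/((-2464410 - 3346894) + 7492596) = 1/(-5811304 + 7492596) = 1/1681292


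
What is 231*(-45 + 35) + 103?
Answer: -2207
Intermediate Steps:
231*(-45 + 35) + 103 = 231*(-10) + 103 = -2310 + 103 = -2207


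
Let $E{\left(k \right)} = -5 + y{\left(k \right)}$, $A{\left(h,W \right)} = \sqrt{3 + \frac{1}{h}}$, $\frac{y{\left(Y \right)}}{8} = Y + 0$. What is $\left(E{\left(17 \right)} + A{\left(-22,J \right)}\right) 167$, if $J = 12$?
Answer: $21877 + \frac{167 \sqrt{1430}}{22} \approx 22164.0$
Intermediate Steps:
$y{\left(Y \right)} = 8 Y$ ($y{\left(Y \right)} = 8 \left(Y + 0\right) = 8 Y$)
$E{\left(k \right)} = -5 + 8 k$
$\left(E{\left(17 \right)} + A{\left(-22,J \right)}\right) 167 = \left(\left(-5 + 8 \cdot 17\right) + \sqrt{3 + \frac{1}{-22}}\right) 167 = \left(\left(-5 + 136\right) + \sqrt{3 - \frac{1}{22}}\right) 167 = \left(131 + \sqrt{\frac{65}{22}}\right) 167 = \left(131 + \frac{\sqrt{1430}}{22}\right) 167 = 21877 + \frac{167 \sqrt{1430}}{22}$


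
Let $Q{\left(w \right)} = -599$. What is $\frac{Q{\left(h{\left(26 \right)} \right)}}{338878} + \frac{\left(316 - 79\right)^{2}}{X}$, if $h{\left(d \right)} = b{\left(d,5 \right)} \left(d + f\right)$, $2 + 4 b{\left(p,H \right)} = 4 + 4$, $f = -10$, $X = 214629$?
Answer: $\frac{6301958537}{24244348754} \approx 0.25994$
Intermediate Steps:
$b{\left(p,H \right)} = \frac{3}{2}$ ($b{\left(p,H \right)} = - \frac{1}{2} + \frac{4 + 4}{4} = - \frac{1}{2} + \frac{1}{4} \cdot 8 = - \frac{1}{2} + 2 = \frac{3}{2}$)
$h{\left(d \right)} = -15 + \frac{3 d}{2}$ ($h{\left(d \right)} = \frac{3 \left(d - 10\right)}{2} = \frac{3 \left(-10 + d\right)}{2} = -15 + \frac{3 d}{2}$)
$\frac{Q{\left(h{\left(26 \right)} \right)}}{338878} + \frac{\left(316 - 79\right)^{2}}{X} = - \frac{599}{338878} + \frac{\left(316 - 79\right)^{2}}{214629} = \left(-599\right) \frac{1}{338878} + 237^{2} \cdot \frac{1}{214629} = - \frac{599}{338878} + 56169 \cdot \frac{1}{214629} = - \frac{599}{338878} + \frac{18723}{71543} = \frac{6301958537}{24244348754}$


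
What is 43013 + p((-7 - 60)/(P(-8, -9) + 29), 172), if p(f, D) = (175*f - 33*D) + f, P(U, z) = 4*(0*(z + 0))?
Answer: 1070981/29 ≈ 36930.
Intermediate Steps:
P(U, z) = 0 (P(U, z) = 4*(0*z) = 4*0 = 0)
p(f, D) = -33*D + 176*f (p(f, D) = (-33*D + 175*f) + f = -33*D + 176*f)
43013 + p((-7 - 60)/(P(-8, -9) + 29), 172) = 43013 + (-33*172 + 176*((-7 - 60)/(0 + 29))) = 43013 + (-5676 + 176*(-67/29)) = 43013 + (-5676 - 11792/29) = 43013 - 176396/29 = 1070981/29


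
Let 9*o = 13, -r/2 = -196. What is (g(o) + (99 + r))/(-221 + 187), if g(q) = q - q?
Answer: -491/34 ≈ -14.441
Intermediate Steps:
r = 392 (r = -2*(-196) = 392)
o = 13/9 (o = (⅑)*13 = 13/9 ≈ 1.4444)
g(q) = 0
(g(o) + (99 + r))/(-221 + 187) = (0 + (99 + 392))/(-221 + 187) = (0 + 491)/(-34) = 491*(-1/34) = -491/34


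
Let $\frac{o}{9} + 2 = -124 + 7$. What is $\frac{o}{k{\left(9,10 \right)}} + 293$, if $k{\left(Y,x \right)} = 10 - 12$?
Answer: $\frac{1657}{2} \approx 828.5$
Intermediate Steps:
$k{\left(Y,x \right)} = -2$ ($k{\left(Y,x \right)} = 10 - 12 = -2$)
$o = -1071$ ($o = -18 + 9 \left(-124 + 7\right) = -18 + 9 \left(-117\right) = -18 - 1053 = -1071$)
$\frac{o}{k{\left(9,10 \right)}} + 293 = - \frac{1071}{-2} + 293 = \left(-1071\right) \left(- \frac{1}{2}\right) + 293 = \frac{1071}{2} + 293 = \frac{1657}{2}$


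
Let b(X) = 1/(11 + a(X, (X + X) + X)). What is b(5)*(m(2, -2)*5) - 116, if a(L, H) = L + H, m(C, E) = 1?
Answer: -3591/31 ≈ -115.84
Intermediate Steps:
a(L, H) = H + L
b(X) = 1/(11 + 4*X) (b(X) = 1/(11 + (((X + X) + X) + X)) = 1/(11 + ((2*X + X) + X)) = 1/(11 + (3*X + X)) = 1/(11 + 4*X))
b(5)*(m(2, -2)*5) - 116 = (1*5)/(11 + 4*5) - 116 = 5/(11 + 20) - 116 = 5/31 - 116 = -3591/31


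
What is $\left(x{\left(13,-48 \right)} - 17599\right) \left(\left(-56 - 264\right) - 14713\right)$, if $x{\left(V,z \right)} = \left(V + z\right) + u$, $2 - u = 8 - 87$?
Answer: $263874249$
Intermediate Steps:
$u = 81$ ($u = 2 - \left(8 - 87\right) = 2 - -79 = 2 + 79 = 81$)
$x{\left(V,z \right)} = 81 + V + z$ ($x{\left(V,z \right)} = \left(V + z\right) + 81 = 81 + V + z$)
$\left(x{\left(13,-48 \right)} - 17599\right) \left(\left(-56 - 264\right) - 14713\right) = \left(\left(81 + 13 - 48\right) - 17599\right) \left(\left(-56 - 264\right) - 14713\right) = \left(46 - 17599\right) \left(\left(-56 - 264\right) - 14713\right) = - 17553 \left(-320 - 14713\right) = \left(-17553\right) \left(-15033\right) = 263874249$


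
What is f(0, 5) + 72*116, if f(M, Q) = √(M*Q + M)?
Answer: 8352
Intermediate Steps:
f(M, Q) = √(M + M*Q)
f(0, 5) + 72*116 = √(0*(1 + 5)) + 72*116 = √(0*6) + 8352 = √0 + 8352 = 0 + 8352 = 8352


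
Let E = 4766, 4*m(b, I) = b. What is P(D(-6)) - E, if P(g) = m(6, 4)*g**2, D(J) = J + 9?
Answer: -9505/2 ≈ -4752.5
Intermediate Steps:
D(J) = 9 + J
m(b, I) = b/4
P(g) = 3*g**2/2 (P(g) = ((1/4)*6)*g**2 = 3*g**2/2)
P(D(-6)) - E = 3*(9 - 6)**2/2 - 1*4766 = (3/2)*3**2 - 4766 = (3/2)*9 - 4766 = 27/2 - 4766 = -9505/2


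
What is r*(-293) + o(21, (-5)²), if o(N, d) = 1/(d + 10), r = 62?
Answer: -635809/35 ≈ -18166.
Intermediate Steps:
o(N, d) = 1/(10 + d)
r*(-293) + o(21, (-5)²) = 62*(-293) + 1/(10 + (-5)²) = -18166 + 1/(10 + 25) = -18166 + 1/35 = -635809/35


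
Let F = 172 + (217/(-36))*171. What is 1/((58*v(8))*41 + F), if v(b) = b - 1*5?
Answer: 4/25101 ≈ 0.00015936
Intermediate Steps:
v(b) = -5 + b (v(b) = b - 5 = -5 + b)
F = -3435/4 (F = 172 + (217*(-1/36))*171 = 172 - 217/36*171 = 172 - 4123/4 = -3435/4 ≈ -858.75)
1/((58*v(8))*41 + F) = 1/((58*(-5 + 8))*41 - 3435/4) = 1/((58*3)*41 - 3435/4) = 1/(174*41 - 3435/4) = 1/(7134 - 3435/4) = 1/(25101/4) = 4/25101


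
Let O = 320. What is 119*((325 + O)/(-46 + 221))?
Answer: 2193/5 ≈ 438.60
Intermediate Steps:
119*((325 + O)/(-46 + 221)) = 119*((325 + 320)/(-46 + 221)) = 119*(645/175) = 119*(645*(1/175)) = 119*(129/35) = 2193/5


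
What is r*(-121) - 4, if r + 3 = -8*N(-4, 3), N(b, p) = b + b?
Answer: -7385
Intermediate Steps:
N(b, p) = 2*b
r = 61 (r = -3 - 16*(-4) = -3 - 8*(-8) = -3 + 64 = 61)
r*(-121) - 4 = 61*(-121) - 4 = -7381 - 4 = -7385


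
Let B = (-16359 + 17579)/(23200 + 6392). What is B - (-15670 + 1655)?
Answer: 103683275/7398 ≈ 14015.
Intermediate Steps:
B = 305/7398 (B = 1220/29592 = 1220*(1/29592) = 305/7398 ≈ 0.041227)
B - (-15670 + 1655) = 305/7398 - (-15670 + 1655) = 305/7398 - 1*(-14015) = 305/7398 + 14015 = 103683275/7398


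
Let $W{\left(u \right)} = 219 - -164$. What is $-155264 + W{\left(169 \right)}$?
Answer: $-154881$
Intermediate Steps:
$W{\left(u \right)} = 383$ ($W{\left(u \right)} = 219 + 164 = 383$)
$-155264 + W{\left(169 \right)} = -155264 + 383 = -154881$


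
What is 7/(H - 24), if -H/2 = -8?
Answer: -7/8 ≈ -0.87500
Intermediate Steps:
H = 16 (H = -2*(-8) = 16)
7/(H - 24) = 7/(16 - 24) = 7/(-8) = 7*(-⅛) = -7/8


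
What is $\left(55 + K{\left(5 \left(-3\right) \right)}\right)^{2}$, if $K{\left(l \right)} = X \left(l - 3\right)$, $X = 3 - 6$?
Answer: $11881$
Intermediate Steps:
$X = -3$
$K{\left(l \right)} = 9 - 3 l$ ($K{\left(l \right)} = - 3 \left(l - 3\right) = - 3 \left(-3 + l\right) = 9 - 3 l$)
$\left(55 + K{\left(5 \left(-3\right) \right)}\right)^{2} = \left(55 - \left(-9 + 3 \cdot 5 \left(-3\right)\right)\right)^{2} = \left(55 + \left(9 - -45\right)\right)^{2} = \left(55 + \left(9 + 45\right)\right)^{2} = \left(55 + 54\right)^{2} = 109^{2} = 11881$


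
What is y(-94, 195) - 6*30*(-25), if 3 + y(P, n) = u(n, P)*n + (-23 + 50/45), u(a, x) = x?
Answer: -124694/9 ≈ -13855.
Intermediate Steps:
y(P, n) = -224/9 + P*n (y(P, n) = -3 + (P*n + (-23 + 50/45)) = -3 + (P*n + (-23 + 50*(1/45))) = -3 + (P*n + (-23 + 10/9)) = -3 + (P*n - 197/9) = -3 + (-197/9 + P*n) = -224/9 + P*n)
y(-94, 195) - 6*30*(-25) = (-224/9 - 94*195) - 6*30*(-25) = (-224/9 - 18330) - 180*(-25) = -165194/9 - 1*(-4500) = -165194/9 + 4500 = -124694/9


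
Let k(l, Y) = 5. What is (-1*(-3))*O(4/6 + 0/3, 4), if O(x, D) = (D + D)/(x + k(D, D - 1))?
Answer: 72/17 ≈ 4.2353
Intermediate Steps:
O(x, D) = 2*D/(5 + x) (O(x, D) = (D + D)/(x + 5) = (2*D)/(5 + x) = 2*D/(5 + x))
(-1*(-3))*O(4/6 + 0/3, 4) = (-1*(-3))*(2*4/(5 + (4/6 + 0/3))) = 3*(2*4/(5 + (4*(⅙) + 0*(⅓)))) = 3*(2*4/(5 + (⅔ + 0))) = 3*(2*4/(5 + ⅔)) = 3*(2*4/(17/3)) = 3*(2*4*(3/17)) = 3*(24/17) = 72/17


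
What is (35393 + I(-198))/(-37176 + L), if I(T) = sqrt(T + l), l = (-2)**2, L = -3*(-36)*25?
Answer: -35393/34476 - I*sqrt(194)/34476 ≈ -1.0266 - 0.000404*I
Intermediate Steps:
L = 2700 (L = 108*25 = 2700)
l = 4
I(T) = sqrt(4 + T) (I(T) = sqrt(T + 4) = sqrt(4 + T))
(35393 + I(-198))/(-37176 + L) = (35393 + sqrt(4 - 198))/(-37176 + 2700) = (35393 + sqrt(-194))/(-34476) = (35393 + I*sqrt(194))*(-1/34476) = -35393/34476 - I*sqrt(194)/34476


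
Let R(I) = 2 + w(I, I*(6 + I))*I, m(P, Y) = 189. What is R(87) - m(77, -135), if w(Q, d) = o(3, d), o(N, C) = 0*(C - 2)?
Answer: -187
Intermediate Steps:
o(N, C) = 0 (o(N, C) = 0*(-2 + C) = 0)
w(Q, d) = 0
R(I) = 2 (R(I) = 2 + 0*I = 2 + 0 = 2)
R(87) - m(77, -135) = 2 - 1*189 = 2 - 189 = -187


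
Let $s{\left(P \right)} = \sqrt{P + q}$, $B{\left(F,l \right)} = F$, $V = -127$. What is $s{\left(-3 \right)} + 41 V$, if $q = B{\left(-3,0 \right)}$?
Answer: $-5207 + i \sqrt{6} \approx -5207.0 + 2.4495 i$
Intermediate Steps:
$q = -3$
$s{\left(P \right)} = \sqrt{-3 + P}$ ($s{\left(P \right)} = \sqrt{P - 3} = \sqrt{-3 + P}$)
$s{\left(-3 \right)} + 41 V = \sqrt{-3 - 3} + 41 \left(-127\right) = \sqrt{-6} - 5207 = i \sqrt{6} - 5207 = -5207 + i \sqrt{6}$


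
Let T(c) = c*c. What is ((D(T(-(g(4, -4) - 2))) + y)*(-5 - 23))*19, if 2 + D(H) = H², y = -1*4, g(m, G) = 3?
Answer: 2660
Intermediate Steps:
y = -4
T(c) = c²
D(H) = -2 + H²
((D(T(-(g(4, -4) - 2))) + y)*(-5 - 23))*19 = (((-2 + ((-(3 - 2))²)²) - 4)*(-5 - 23))*19 = (((-2 + ((-1*1)²)²) - 4)*(-28))*19 = (((-2 + ((-1)²)²) - 4)*(-28))*19 = (((-2 + 1²) - 4)*(-28))*19 = (((-2 + 1) - 4)*(-28))*19 = ((-1 - 4)*(-28))*19 = -5*(-28)*19 = 140*19 = 2660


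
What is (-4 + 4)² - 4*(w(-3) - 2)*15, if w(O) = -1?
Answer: 180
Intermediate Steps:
(-4 + 4)² - 4*(w(-3) - 2)*15 = (-4 + 4)² - 4*(-1 - 2)*15 = 0² - 4*(-3)*15 = 0 + 12*15 = 0 + 180 = 180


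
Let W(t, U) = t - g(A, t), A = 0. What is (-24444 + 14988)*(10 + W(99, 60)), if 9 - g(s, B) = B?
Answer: -1881744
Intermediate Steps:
g(s, B) = 9 - B
W(t, U) = -9 + 2*t (W(t, U) = t - (9 - t) = t + (-9 + t) = -9 + 2*t)
(-24444 + 14988)*(10 + W(99, 60)) = (-24444 + 14988)*(10 + (-9 + 2*99)) = -9456*(10 + (-9 + 198)) = -9456*(10 + 189) = -9456*199 = -1881744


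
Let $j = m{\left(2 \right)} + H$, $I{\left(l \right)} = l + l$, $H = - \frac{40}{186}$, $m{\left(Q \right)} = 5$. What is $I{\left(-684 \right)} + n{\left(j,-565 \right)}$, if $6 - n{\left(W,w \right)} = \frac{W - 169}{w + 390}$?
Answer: $- \frac{22181822}{16275} \approx -1362.9$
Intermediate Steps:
$H = - \frac{20}{93}$ ($H = \left(-40\right) \frac{1}{186} = - \frac{20}{93} \approx -0.21505$)
$I{\left(l \right)} = 2 l$
$j = \frac{445}{93}$ ($j = 5 - \frac{20}{93} = \frac{445}{93} \approx 4.7849$)
$n{\left(W,w \right)} = 6 - \frac{-169 + W}{390 + w}$ ($n{\left(W,w \right)} = 6 - \frac{W - 169}{w + 390} = 6 - \frac{-169 + W}{390 + w}$)
$I{\left(-684 \right)} + n{\left(j,-565 \right)} = 2 \left(-684\right) + \frac{2509 - \frac{445}{93} + 6 \left(-565\right)}{390 - 565} = -1368 + \frac{2509 - \frac{445}{93} - 3390}{-175} = -1368 - - \frac{82378}{16275} = -1368 + \frac{82378}{16275} = - \frac{22181822}{16275}$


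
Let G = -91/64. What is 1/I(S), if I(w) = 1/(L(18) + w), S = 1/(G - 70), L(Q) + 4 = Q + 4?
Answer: 82214/4571 ≈ 17.986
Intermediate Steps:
G = -91/64 (G = -91*1/64 = -91/64 ≈ -1.4219)
L(Q) = Q (L(Q) = -4 + (Q + 4) = -4 + (4 + Q) = Q)
S = -64/4571 (S = 1/(-91/64 - 70) = 1/(-4571/64) = -64/4571 ≈ -0.014001)
I(w) = 1/(18 + w)
1/I(S) = 1/(1/(18 - 64/4571)) = 1/(1/(82214/4571)) = 1/(4571/82214) = 82214/4571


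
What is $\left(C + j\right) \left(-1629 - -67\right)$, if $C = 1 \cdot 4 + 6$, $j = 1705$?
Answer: $-2678830$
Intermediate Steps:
$C = 10$ ($C = 4 + 6 = 10$)
$\left(C + j\right) \left(-1629 - -67\right) = \left(10 + 1705\right) \left(-1629 - -67\right) = 1715 \left(-1629 + \left(-2267 + 2334\right)\right) = 1715 \left(-1629 + 67\right) = 1715 \left(-1562\right) = -2678830$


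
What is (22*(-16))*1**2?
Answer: -352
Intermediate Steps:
(22*(-16))*1**2 = -352*1 = -352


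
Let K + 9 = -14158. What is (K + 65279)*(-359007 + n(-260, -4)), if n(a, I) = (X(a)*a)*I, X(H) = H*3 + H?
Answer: -73632304984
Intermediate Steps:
K = -14167 (K = -9 - 14158 = -14167)
X(H) = 4*H (X(H) = 3*H + H = 4*H)
n(a, I) = 4*I*a² (n(a, I) = ((4*a)*a)*I = (4*a²)*I = 4*I*a²)
(K + 65279)*(-359007 + n(-260, -4)) = (-14167 + 65279)*(-359007 + 4*(-4)*(-260)²) = 51112*(-359007 + 4*(-4)*67600) = 51112*(-359007 - 1081600) = 51112*(-1440607) = -73632304984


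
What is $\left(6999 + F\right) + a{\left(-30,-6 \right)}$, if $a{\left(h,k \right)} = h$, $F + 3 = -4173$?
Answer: $2793$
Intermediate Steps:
$F = -4176$ ($F = -3 - 4173 = -4176$)
$\left(6999 + F\right) + a{\left(-30,-6 \right)} = \left(6999 - 4176\right) - 30 = 2823 - 30 = 2793$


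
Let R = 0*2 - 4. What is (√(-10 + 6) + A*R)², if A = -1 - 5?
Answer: 572 + 96*I ≈ 572.0 + 96.0*I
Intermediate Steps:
A = -6
R = -4 (R = 0 - 4 = -4)
(√(-10 + 6) + A*R)² = (√(-10 + 6) - 6*(-4))² = (√(-4) + 24)² = (2*I + 24)² = (24 + 2*I)²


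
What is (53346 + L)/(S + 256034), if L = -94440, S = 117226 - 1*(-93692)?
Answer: -20547/233476 ≈ -0.088005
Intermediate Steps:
S = 210918 (S = 117226 + 93692 = 210918)
(53346 + L)/(S + 256034) = (53346 - 94440)/(210918 + 256034) = -41094/466952 = -41094*1/466952 = -20547/233476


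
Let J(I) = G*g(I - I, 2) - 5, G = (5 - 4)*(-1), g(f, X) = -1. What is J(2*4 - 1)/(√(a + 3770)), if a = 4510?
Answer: -√230/345 ≈ -0.043959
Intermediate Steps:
G = -1 (G = 1*(-1) = -1)
J(I) = -4 (J(I) = -1*(-1) - 5 = 1 - 5 = -4)
J(2*4 - 1)/(√(a + 3770)) = -4/√(4510 + 3770) = -4*√230/1380 = -√230/345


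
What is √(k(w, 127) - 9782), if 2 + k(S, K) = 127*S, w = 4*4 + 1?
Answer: 5*I*√305 ≈ 87.321*I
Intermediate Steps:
w = 17 (w = 16 + 1 = 17)
k(S, K) = -2 + 127*S
√(k(w, 127) - 9782) = √((-2 + 127*17) - 9782) = √((-2 + 2159) - 9782) = √(2157 - 9782) = √(-7625) = 5*I*√305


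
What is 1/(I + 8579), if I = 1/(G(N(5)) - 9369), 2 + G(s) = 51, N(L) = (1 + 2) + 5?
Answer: 9320/79956279 ≈ 0.00011656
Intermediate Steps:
N(L) = 8 (N(L) = 3 + 5 = 8)
G(s) = 49 (G(s) = -2 + 51 = 49)
I = -1/9320 (I = 1/(49 - 9369) = 1/(-9320) = -1/9320 ≈ -0.00010730)
1/(I + 8579) = 1/(-1/9320 + 8579) = 1/(79956279/9320) = 9320/79956279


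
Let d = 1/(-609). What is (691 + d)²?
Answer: 177087789124/370881 ≈ 4.7748e+5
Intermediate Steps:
d = -1/609 ≈ -0.0016420
(691 + d)² = (691 - 1/609)² = (420818/609)² = 177087789124/370881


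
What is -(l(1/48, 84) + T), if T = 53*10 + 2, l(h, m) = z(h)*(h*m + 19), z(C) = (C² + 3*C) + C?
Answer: -4918931/9216 ≈ -533.74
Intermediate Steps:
z(C) = C² + 4*C
l(h, m) = h*(4 + h)*(19 + h*m) (l(h, m) = (h*(4 + h))*(h*m + 19) = (h*(4 + h))*(19 + h*m) = h*(4 + h)*(19 + h*m))
T = 532 (T = 530 + 2 = 532)
-(l(1/48, 84) + T) = -((4 + 1/48)*(19 + 84/48)/48 + 532) = -((4 + 1/48)*(19 + (1/48)*84)/48 + 532) = -((1/48)*(193/48)*(19 + 7/4) + 532) = -((1/48)*(193/48)*(83/4) + 532) = -(16019/9216 + 532) = -1*4918931/9216 = -4918931/9216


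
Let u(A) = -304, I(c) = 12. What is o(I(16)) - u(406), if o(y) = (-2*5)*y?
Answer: 184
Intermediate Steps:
o(y) = -10*y
o(I(16)) - u(406) = -10*12 - 1*(-304) = -120 + 304 = 184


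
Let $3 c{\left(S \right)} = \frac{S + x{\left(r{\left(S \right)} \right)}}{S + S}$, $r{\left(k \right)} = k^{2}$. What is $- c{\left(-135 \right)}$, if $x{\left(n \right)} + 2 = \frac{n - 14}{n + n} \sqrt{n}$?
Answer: $- \frac{18779}{218700} \approx -0.085866$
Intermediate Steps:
$x{\left(n \right)} = -2 + \frac{-14 + n}{2 \sqrt{n}}$ ($x{\left(n \right)} = -2 + \frac{n - 14}{n + n} \sqrt{n} = -2 + \frac{-14 + n}{2 n} \sqrt{n} = -2 + \frac{-14 + n}{2 \sqrt{n}}$)
$c{\left(S \right)} = \frac{-2 + S + \frac{\sqrt{S^{2}}}{2} - \frac{7}{\sqrt{S^{2}}}}{6 S}$ ($c{\left(S \right)} = \frac{\left(S - \left(2 + \frac{7}{\sqrt{S^{2}}} - \frac{\sqrt{S^{2}}}{2}\right)\right) \frac{1}{S + S}}{3} = \frac{\left(-2 + S + \frac{\sqrt{S^{2}}}{2} - \frac{7}{\sqrt{S^{2}}}\right) \frac{1}{2 S}}{3} = \frac{\frac{1}{2} \frac{1}{S} \left(-2 + S + \frac{\sqrt{S^{2}}}{2} - \frac{7}{\sqrt{S^{2}}}\right)}{3} = \frac{-2 + S + \frac{\sqrt{S^{2}}}{2} - \frac{7}{\sqrt{S^{2}}}}{6 S}$)
$- c{\left(-135 \right)} = - \frac{-14 + \sqrt{\left(-135\right)^{2}} \left(-4 + \sqrt{\left(-135\right)^{2}} + 2 \left(-135\right)\right)}{12 \left(-135\right) 135} = - \frac{\left(-1\right) \left(-14 + \sqrt{18225} \left(-4 + \sqrt{18225} - 270\right)\right)}{12 \cdot 135 \cdot 135} = - \frac{\left(-1\right) \left(-14 + 135 \left(-4 + 135 - 270\right)\right)}{12 \cdot 135 \cdot 135} = - \frac{\left(-1\right) \left(-14 + 135 \left(-139\right)\right)}{12 \cdot 135 \cdot 135} = - \frac{\left(-1\right) \left(-14 - 18765\right)}{12 \cdot 135 \cdot 135} = - \frac{\left(-1\right) \left(-18779\right)}{12 \cdot 135 \cdot 135} = \left(-1\right) \frac{18779}{218700} = - \frac{18779}{218700}$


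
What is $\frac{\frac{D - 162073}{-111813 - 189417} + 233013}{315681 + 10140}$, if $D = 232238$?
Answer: $\frac{14038087165}{19629411966} \approx 0.71516$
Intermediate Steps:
$\frac{\frac{D - 162073}{-111813 - 189417} + 233013}{315681 + 10140} = \frac{\frac{232238 - 162073}{-111813 - 189417} + 233013}{315681 + 10140} = \frac{\frac{70165}{-301230} + 233013}{325821} = \left(70165 \left(- \frac{1}{301230}\right) + 233013\right) \frac{1}{325821} = \left(- \frac{14033}{60246} + 233013\right) \frac{1}{325821} = \frac{14038087165}{60246} \cdot \frac{1}{325821} = \frac{14038087165}{19629411966}$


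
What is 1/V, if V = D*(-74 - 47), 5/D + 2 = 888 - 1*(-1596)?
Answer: -2482/605 ≈ -4.1025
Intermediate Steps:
D = 5/2482 (D = 5/(-2 + (888 - 1*(-1596))) = 5/(-2 + (888 + 1596)) = 5/(-2 + 2484) = 5/2482 ≈ 0.0020145)
V = -605/2482 (V = 5*(-74 - 47)/2482 = (5/2482)*(-121) = -605/2482 ≈ -0.24376)
1/V = 1/(-605/2482) = -2482/605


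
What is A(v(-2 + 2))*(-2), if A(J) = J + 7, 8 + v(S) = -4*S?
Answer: 2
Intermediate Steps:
v(S) = -8 - 4*S
A(J) = 7 + J
A(v(-2 + 2))*(-2) = (7 + (-8 - 4*(-2 + 2)))*(-2) = (7 + (-8 - 4*0))*(-2) = (7 + (-8 + 0))*(-2) = (7 - 8)*(-2) = -1*(-2) = 2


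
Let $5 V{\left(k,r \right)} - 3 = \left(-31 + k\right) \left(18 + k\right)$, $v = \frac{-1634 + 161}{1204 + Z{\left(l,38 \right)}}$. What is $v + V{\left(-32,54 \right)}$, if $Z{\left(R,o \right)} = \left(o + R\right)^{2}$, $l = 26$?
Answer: $\frac{936627}{5300} \approx 176.72$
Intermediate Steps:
$Z{\left(R,o \right)} = \left(R + o\right)^{2}$
$v = - \frac{1473}{5300}$ ($v = \frac{-1634 + 161}{1204 + \left(26 + 38\right)^{2}} = - \frac{1473}{1204 + 64^{2}} = - \frac{1473}{1204 + 4096} = - \frac{1473}{5300} \approx -0.27792$)
$V{\left(k,r \right)} = \frac{3}{5} + \frac{\left(-31 + k\right) \left(18 + k\right)}{5}$
$v + V{\left(-32,54 \right)} = - \frac{1473}{5300} - \left(\frac{139}{5} - \frac{1024}{5}\right) = - \frac{1473}{5300} + \left(-111 + \frac{416}{5} + \frac{1}{5} \cdot 1024\right) = - \frac{1473}{5300} + \left(-111 + \frac{416}{5} + \frac{1024}{5}\right) = - \frac{1473}{5300} + 177 = \frac{936627}{5300}$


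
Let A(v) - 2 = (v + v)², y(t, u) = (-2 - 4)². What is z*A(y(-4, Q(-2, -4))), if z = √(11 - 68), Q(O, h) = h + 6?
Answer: 5186*I*√57 ≈ 39153.0*I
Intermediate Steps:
Q(O, h) = 6 + h
y(t, u) = 36 (y(t, u) = (-6)² = 36)
A(v) = 2 + 4*v² (A(v) = 2 + (v + v)² = 2 + (2*v)² = 2 + 4*v²)
z = I*√57 (z = √(-57) = I*√57 ≈ 7.5498*I)
z*A(y(-4, Q(-2, -4))) = (I*√57)*(2 + 4*36²) = (I*√57)*(2 + 4*1296) = (I*√57)*(2 + 5184) = (I*√57)*5186 = 5186*I*√57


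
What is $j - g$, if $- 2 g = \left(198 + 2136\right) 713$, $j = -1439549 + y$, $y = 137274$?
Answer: $-470204$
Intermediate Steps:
$j = -1302275$ ($j = -1439549 + 137274 = -1302275$)
$g = -832071$ ($g = - \frac{\left(198 + 2136\right) 713}{2} = - \frac{2334 \cdot 713}{2} = \left(- \frac{1}{2}\right) 1664142 = -832071$)
$j - g = -1302275 - -832071 = -1302275 + 832071 = -470204$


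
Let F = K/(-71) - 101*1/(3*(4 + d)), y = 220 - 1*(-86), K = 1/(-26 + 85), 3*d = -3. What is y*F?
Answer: -14385332/4189 ≈ -3434.1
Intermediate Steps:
d = -1 (d = (1/3)*(-3) = -1)
K = 1/59 ≈ 0.016949
y = 306 (y = 220 + 86 = 306)
F = -423098/37701 (F = (1/59)/(-71) - 101*1/(3*(4 - 1)) = (1/59)*(-1/71) - 101/(3*3) = -1/4189 - 101/9 = -423098/37701 ≈ -11.222)
y*F = 306*(-423098/37701) = -14385332/4189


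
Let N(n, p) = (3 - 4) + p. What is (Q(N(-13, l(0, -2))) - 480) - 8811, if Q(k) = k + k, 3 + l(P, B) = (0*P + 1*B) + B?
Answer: -9307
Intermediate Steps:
l(P, B) = -3 + 2*B (l(P, B) = -3 + ((0*P + 1*B) + B) = -3 + ((0 + B) + B) = -3 + (B + B) = -3 + 2*B)
N(n, p) = -1 + p
Q(k) = 2*k
(Q(N(-13, l(0, -2))) - 480) - 8811 = (2*(-1 + (-3 + 2*(-2))) - 480) - 8811 = (2*(-1 + (-3 - 4)) - 480) - 8811 = (2*(-1 - 7) - 480) - 8811 = (2*(-8) - 480) - 8811 = (-16 - 480) - 8811 = -496 - 8811 = -9307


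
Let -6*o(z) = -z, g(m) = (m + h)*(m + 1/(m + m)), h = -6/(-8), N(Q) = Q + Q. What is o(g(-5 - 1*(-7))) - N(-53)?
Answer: 3425/32 ≈ 107.03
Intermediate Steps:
N(Q) = 2*Q
h = ¾ (h = -6*(-⅛) = ¾ ≈ 0.75000)
g(m) = (¾ + m)*(m + 1/(2*m)) (g(m) = (m + ¾)*(m + 1/(m + m)) = (¾ + m)*(m + 1/(2*m)))
o(z) = z/6 (o(z) = -(-1)*z/6 = z/6)
o(g(-5 - 1*(-7))) - N(-53) = (½ + (-5 - 1*(-7))² + 3*(-5 - 1*(-7))/4 + 3/(8*(-5 - 1*(-7))))/6 - 2*(-53) = (½ + (-5 + 7)² + 3*(-5 + 7)/4 + 3/(8*(-5 + 7)))/6 - 1*(-106) = (½ + 2² + (¾)*2 + (3/8)/2)/6 + 106 = (½ + 4 + 3/2 + (3/8)*(½))/6 + 106 = (½ + 4 + 3/2 + 3/16)/6 + 106 = (⅙)*(99/16) + 106 = 33/32 + 106 = 3425/32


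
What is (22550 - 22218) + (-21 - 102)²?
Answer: 15461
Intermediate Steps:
(22550 - 22218) + (-21 - 102)² = 332 + (-123)² = 332 + 15129 = 15461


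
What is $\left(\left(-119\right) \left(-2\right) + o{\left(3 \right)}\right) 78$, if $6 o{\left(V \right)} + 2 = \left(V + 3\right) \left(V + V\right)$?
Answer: $19006$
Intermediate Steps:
$o{\left(V \right)} = - \frac{1}{3} + \frac{V \left(3 + V\right)}{3}$ ($o{\left(V \right)} = - \frac{1}{3} + \frac{\left(V + 3\right) \left(V + V\right)}{6} = - \frac{1}{3} + \frac{\left(3 + V\right) 2 V}{6} = - \frac{1}{3} + \frac{2 V \left(3 + V\right)}{6} = - \frac{1}{3} + \frac{V \left(3 + V\right)}{3}$)
$\left(\left(-119\right) \left(-2\right) + o{\left(3 \right)}\right) 78 = \left(\left(-119\right) \left(-2\right) + \left(- \frac{1}{3} + 3 + \frac{3^{2}}{3}\right)\right) 78 = \left(238 + \left(- \frac{1}{3} + 3 + \frac{1}{3} \cdot 9\right)\right) 78 = \left(238 + \left(- \frac{1}{3} + 3 + 3\right)\right) 78 = \left(238 + \frac{17}{3}\right) 78 = \frac{731}{3} \cdot 78 = 19006$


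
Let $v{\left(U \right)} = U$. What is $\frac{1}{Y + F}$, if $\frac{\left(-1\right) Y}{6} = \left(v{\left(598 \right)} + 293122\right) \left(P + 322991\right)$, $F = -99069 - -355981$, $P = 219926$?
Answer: $- \frac{1}{956793230528} \approx -1.0452 \cdot 10^{-12}$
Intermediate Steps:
$F = 256912$ ($F = -99069 + 355981 = 256912$)
$Y = -956793487440$ ($Y = - 6 \left(598 + 293122\right) \left(219926 + 322991\right) = - 6 \cdot 293720 \cdot 542917 = \left(-6\right) 159465581240 = -956793487440$)
$\frac{1}{Y + F} = \frac{1}{-956793487440 + 256912} = \frac{1}{-956793230528} = - \frac{1}{956793230528}$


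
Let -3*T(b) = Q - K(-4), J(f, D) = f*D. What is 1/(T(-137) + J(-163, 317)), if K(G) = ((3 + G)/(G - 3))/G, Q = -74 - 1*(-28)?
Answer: -28/1446359 ≈ -1.9359e-5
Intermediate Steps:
Q = -46 (Q = -74 + 28 = -46)
K(G) = (3 + G)/(G*(-3 + G)) (K(G) = ((3 + G)/(-3 + G))/G = (3 + G)/(G*(-3 + G)))
J(f, D) = D*f
T(b) = 429/28 (T(b) = -(-46 - (3 - 4)/((-4)*(-3 - 4)))/3 = -(-46 - (-1)*(-1)/(4*(-7)))/3 = -(-46 - (-1)*(-1)*(-1)/(4*7))/3 = -(-46 - 1*(-1/28))/3 = -(-46 + 1/28)/3 = -1/3*(-1287/28) = 429/28)
1/(T(-137) + J(-163, 317)) = 1/(429/28 + 317*(-163)) = 1/(429/28 - 51671) = 1/(-1446359/28) = -28/1446359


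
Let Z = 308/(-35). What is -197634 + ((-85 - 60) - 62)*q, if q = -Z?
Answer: -997278/5 ≈ -1.9946e+5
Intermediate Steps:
Z = -44/5 (Z = 308*(-1/35) = -44/5 ≈ -8.8000)
q = 44/5 (q = -1*(-44/5) = 44/5 ≈ 8.8000)
-197634 + ((-85 - 60) - 62)*q = -197634 + ((-85 - 60) - 62)*(44/5) = -197634 + (-145 - 62)*(44/5) = -197634 - 207*44/5 = -197634 - 9108/5 = -997278/5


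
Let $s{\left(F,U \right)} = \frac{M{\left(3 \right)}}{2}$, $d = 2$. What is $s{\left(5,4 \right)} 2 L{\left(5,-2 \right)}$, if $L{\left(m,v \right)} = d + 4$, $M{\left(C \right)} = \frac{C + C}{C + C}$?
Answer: $6$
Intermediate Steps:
$M{\left(C \right)} = 1$ ($M{\left(C \right)} = \frac{2 C}{2 C} = 2 C \frac{1}{2 C} = 1$)
$L{\left(m,v \right)} = 6$ ($L{\left(m,v \right)} = 2 + 4 = 6$)
$s{\left(F,U \right)} = \frac{1}{2}$ ($s{\left(F,U \right)} = 1 \cdot \frac{1}{2} = \frac{1}{2}$)
$s{\left(5,4 \right)} 2 L{\left(5,-2 \right)} = \frac{1}{2} \cdot 2 \cdot 6 = 1 \cdot 6 = 6$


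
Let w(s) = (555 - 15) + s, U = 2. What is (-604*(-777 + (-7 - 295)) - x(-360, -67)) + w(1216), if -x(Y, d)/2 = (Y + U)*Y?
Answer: 911232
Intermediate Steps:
w(s) = 540 + s
x(Y, d) = -2*Y*(2 + Y) (x(Y, d) = -2*(Y + 2)*Y = -2*(2 + Y)*Y = -2*Y*(2 + Y))
(-604*(-777 + (-7 - 295)) - x(-360, -67)) + w(1216) = (-604*(-777 + (-7 - 295)) - (-2)*(-360)*(2 - 360)) + (540 + 1216) = (-604*(-777 - 302) - (-2)*(-360)*(-358)) + 1756 = (-604*(-1079) - 1*(-257760)) + 1756 = (651716 + 257760) + 1756 = 909476 + 1756 = 911232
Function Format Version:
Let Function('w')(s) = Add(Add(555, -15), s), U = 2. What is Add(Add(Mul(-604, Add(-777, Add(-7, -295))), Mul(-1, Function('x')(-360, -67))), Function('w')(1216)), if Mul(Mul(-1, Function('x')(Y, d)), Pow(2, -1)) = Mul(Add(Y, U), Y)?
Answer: 911232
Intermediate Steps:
Function('w')(s) = Add(540, s)
Function('x')(Y, d) = Mul(-2, Y, Add(2, Y)) (Function('x')(Y, d) = Mul(-2, Mul(Add(Y, 2), Y)) = Mul(-2, Mul(Add(2, Y), Y)) = Mul(-2, Mul(Y, Add(2, Y))) = Mul(-2, Y, Add(2, Y)))
Add(Add(Mul(-604, Add(-777, Add(-7, -295))), Mul(-1, Function('x')(-360, -67))), Function('w')(1216)) = Add(Add(Mul(-604, Add(-777, Add(-7, -295))), Mul(-1, Mul(-2, -360, Add(2, -360)))), Add(540, 1216)) = Add(Add(Mul(-604, Add(-777, -302)), Mul(-1, Mul(-2, -360, -358))), 1756) = Add(Add(Mul(-604, -1079), Mul(-1, -257760)), 1756) = Add(Add(651716, 257760), 1756) = Add(909476, 1756) = 911232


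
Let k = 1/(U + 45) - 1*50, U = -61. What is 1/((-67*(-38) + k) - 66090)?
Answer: -16/1017505 ≈ -1.5725e-5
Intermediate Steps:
k = -801/16 (k = 1/(-61 + 45) - 1*50 = 1/(-16) - 50 = -1/16 - 50 = -801/16 ≈ -50.063)
1/((-67*(-38) + k) - 66090) = 1/((-67*(-38) - 801/16) - 66090) = 1/((2546 - 801/16) - 66090) = 1/(39935/16 - 66090) = 1/(-1017505/16) = -16/1017505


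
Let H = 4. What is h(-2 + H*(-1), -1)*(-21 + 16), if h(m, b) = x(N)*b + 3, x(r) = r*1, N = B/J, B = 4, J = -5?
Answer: -19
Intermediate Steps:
N = -⅘ (N = 4/(-5) = 4*(-⅕) = -⅘ ≈ -0.80000)
x(r) = r
h(m, b) = 3 - 4*b/5 (h(m, b) = -4*b/5 + 3 = 3 - 4*b/5)
h(-2 + H*(-1), -1)*(-21 + 16) = (3 - ⅘*(-1))*(-21 + 16) = (3 + ⅘)*(-5) = (19/5)*(-5) = -19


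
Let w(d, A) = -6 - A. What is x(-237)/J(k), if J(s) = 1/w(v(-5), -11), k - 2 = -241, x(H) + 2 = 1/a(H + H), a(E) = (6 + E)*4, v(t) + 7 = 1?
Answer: -18725/1872 ≈ -10.003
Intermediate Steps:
v(t) = -6 (v(t) = -7 + 1 = -6)
a(E) = 24 + 4*E
x(H) = -2 + 1/(24 + 8*H) (x(H) = -2 + 1/(24 + 4*(H + H)) = -2 + 1/(24 + 4*(2*H)) = -2 + 1/(24 + 8*H))
k = -239 (k = 2 - 241 = -239)
J(s) = ⅕ (J(s) = 1/(-6 - 1*(-11)) = 1/(-6 + 11) = 1/5 = ⅕)
x(-237)/J(k) = ((-47 - 16*(-237))/(8*(3 - 237)))/(⅕) = ((⅛)*(-47 + 3792)/(-234))*5 = ((⅛)*(-1/234)*3745)*5 = -3745/1872*5 = -18725/1872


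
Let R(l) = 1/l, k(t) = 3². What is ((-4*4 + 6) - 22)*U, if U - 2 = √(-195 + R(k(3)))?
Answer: -64 - 32*I*√1754/3 ≈ -64.0 - 446.73*I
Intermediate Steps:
k(t) = 9
U = 2 + I*√1754/3 (U = 2 + √(-195 + 1/9) = 2 + √(-195 + ⅑) = 2 + √(-1754/9) = 2 + I*√1754/3 ≈ 2.0 + 13.96*I)
((-4*4 + 6) - 22)*U = ((-4*4 + 6) - 22)*(2 + I*√1754/3) = ((-16 + 6) - 22)*(2 + I*√1754/3) = (-10 - 22)*(2 + I*√1754/3) = -32*(2 + I*√1754/3) = -64 - 32*I*√1754/3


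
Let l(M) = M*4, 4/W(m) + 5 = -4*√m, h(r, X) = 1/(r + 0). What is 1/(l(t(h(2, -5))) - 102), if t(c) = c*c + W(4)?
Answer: -13/1329 ≈ -0.0097818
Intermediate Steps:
h(r, X) = 1/r
W(m) = 4/(-5 - 4*√m)
t(c) = -4/13 + c² (t(c) = c*c - 4/(5 + 4*√4) = c² - 4/(5 + 4*2) = c² - 4/(5 + 8) = c² - 4/13 = -4/13 + c²)
l(M) = 4*M
1/(l(t(h(2, -5))) - 102) = 1/(4*(-4/13 + (1/2)²) - 102) = 1/(4*(-4/13 + (½)²) - 102) = 1/(4*(-4/13 + ¼) - 102) = 1/(4*(-3/52) - 102) = 1/(-3/13 - 102) = 1/(-1329/13) = -13/1329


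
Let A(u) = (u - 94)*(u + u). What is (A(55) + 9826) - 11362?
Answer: -5826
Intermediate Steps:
A(u) = 2*u*(-94 + u) (A(u) = (-94 + u)*(2*u) = 2*u*(-94 + u))
(A(55) + 9826) - 11362 = (2*55*(-94 + 55) + 9826) - 11362 = (2*55*(-39) + 9826) - 11362 = (-4290 + 9826) - 11362 = 5536 - 11362 = -5826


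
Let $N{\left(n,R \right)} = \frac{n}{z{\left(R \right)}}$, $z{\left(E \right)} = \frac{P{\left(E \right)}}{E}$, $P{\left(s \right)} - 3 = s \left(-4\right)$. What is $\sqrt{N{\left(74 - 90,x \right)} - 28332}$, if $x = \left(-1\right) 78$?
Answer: $\frac{2 i \sqrt{78079155}}{105} \approx 168.31 i$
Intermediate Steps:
$x = -78$
$P{\left(s \right)} = 3 - 4 s$ ($P{\left(s \right)} = 3 + s \left(-4\right) = 3 - 4 s$)
$z{\left(E \right)} = \frac{3 - 4 E}{E}$
$N{\left(n,R \right)} = \frac{n}{-4 + \frac{3}{R}}$
$\sqrt{N{\left(74 - 90,x \right)} - 28332} = \sqrt{\left(-1\right) \left(-78\right) \left(74 - 90\right) \frac{1}{-3 + 4 \left(-78\right)} - 28332} = \sqrt{\left(-1\right) \left(-78\right) \left(74 - 90\right) \frac{1}{-3 - 312} - 28332} = \sqrt{\left(-1\right) \left(-78\right) \left(-16\right) \frac{1}{-315} - 28332} = \sqrt{\left(-1\right) \left(-78\right) \left(-16\right) \left(- \frac{1}{315}\right) - 28332} = \sqrt{\frac{416}{105} - 28332} = \sqrt{- \frac{2974444}{105}} = \frac{2 i \sqrt{78079155}}{105}$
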